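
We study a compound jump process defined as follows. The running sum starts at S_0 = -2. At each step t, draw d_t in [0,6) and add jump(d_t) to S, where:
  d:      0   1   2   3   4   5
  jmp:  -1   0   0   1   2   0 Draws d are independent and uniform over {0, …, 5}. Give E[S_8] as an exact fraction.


2/3

Outcome values over d=0..5: [-1, 0, 0, 1, 2, 0]
Σy = 2, Σy² = 6, M = 6
μ = 2/6 = 1/3,  σ² = 6/6 − (1/3)² = 8/9
E[S_8] = -2 + 8·(1/3) = 2/3


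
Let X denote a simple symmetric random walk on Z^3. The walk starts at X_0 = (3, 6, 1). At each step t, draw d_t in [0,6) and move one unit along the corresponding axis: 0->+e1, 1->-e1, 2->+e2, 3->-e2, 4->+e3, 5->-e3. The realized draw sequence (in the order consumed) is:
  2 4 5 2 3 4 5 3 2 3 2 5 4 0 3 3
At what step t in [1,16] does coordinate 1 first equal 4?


t=0: X=(3, 6, 1), d=2 → +e2, X_1=(3, 7, 1)
t=1: X=(3, 7, 1), d=4 → +e3, X_2=(3, 7, 2)
t=2: X=(3, 7, 2), d=5 → -e3, X_3=(3, 7, 1)
t=3: X=(3, 7, 1), d=2 → +e2, X_4=(3, 8, 1)
t=4: X=(3, 8, 1), d=3 → -e2, X_5=(3, 7, 1)
t=5: X=(3, 7, 1), d=4 → +e3, X_6=(3, 7, 2)
t=6: X=(3, 7, 2), d=5 → -e3, X_7=(3, 7, 1)
t=7: X=(3, 7, 1), d=3 → -e2, X_8=(3, 6, 1)
t=8: X=(3, 6, 1), d=2 → +e2, X_9=(3, 7, 1)
t=9: X=(3, 7, 1), d=3 → -e2, X_10=(3, 6, 1)
t=10: X=(3, 6, 1), d=2 → +e2, X_11=(3, 7, 1)
t=11: X=(3, 7, 1), d=5 → -e3, X_12=(3, 7, 0)
t=12: X=(3, 7, 0), d=4 → +e3, X_13=(3, 7, 1)
t=13: X=(3, 7, 1), d=0 → +e1, X_14=(4, 7, 1)
t=14: X=(4, 7, 1), d=3 → -e2, X_15=(4, 6, 1)
t=15: X=(4, 6, 1), d=3 → -e2, X_16=(4, 5, 1)

14


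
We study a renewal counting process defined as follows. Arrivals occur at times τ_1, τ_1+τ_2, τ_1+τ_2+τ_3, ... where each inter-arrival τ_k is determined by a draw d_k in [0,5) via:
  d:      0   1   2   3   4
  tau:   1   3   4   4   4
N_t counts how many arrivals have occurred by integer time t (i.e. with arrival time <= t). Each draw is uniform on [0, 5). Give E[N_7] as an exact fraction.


Inter-arrival values over d=0..4: [1, 3, 4, 4, 4]
Each d has probability 1/5, so the pmf of τ is: f(1) = 1/5, f(3) = 1/5, f(4) = 3/5
Renewal equation for m(n) = E[N_n]: condition on τ_1 = k (if k <= n, one arrival plus a fresh copy on the remaining n−k steps): m(n) = F(n) + Σ_{k<=n} f(k)·m(n−k), where F(n) = P(τ <= n) and m(0) = 0
m(1) = F(1) = 1/5
m(2) = F(2) + f(1)·m(1) = 1/5 + 1/5·1/5 = 6/25
m(3) = F(3) + f(1)·m(2) = 2/5 + 1/5·6/25 = 56/125
m(4) = F(4) + f(1)·m(3) + f(3)·m(1) = 1 + 1/5·56/125 + 1/5·1/5 = 706/625
m(5) = F(5) + f(1)·m(4) + f(3)·m(2) + f(4)·m(1) = 1 + 1/5·706/625 + 1/5·6/25 + 3/5·1/5 = 4356/3125
m(6) = F(6) + f(1)·m(5) + f(3)·m(3) + f(4)·m(2) = 1 + 1/5·4356/3125 + 1/5·56/125 + 3/5·6/25 = 23631/15625
m(7) = F(7) + f(1)·m(6) + f(3)·m(4) + f(4)·m(3) = 1 + 1/5·23631/15625 + 1/5·706/625 + 3/5·56/125 = 140406/78125
E[N_7] = m(7) = 140406/78125

140406/78125


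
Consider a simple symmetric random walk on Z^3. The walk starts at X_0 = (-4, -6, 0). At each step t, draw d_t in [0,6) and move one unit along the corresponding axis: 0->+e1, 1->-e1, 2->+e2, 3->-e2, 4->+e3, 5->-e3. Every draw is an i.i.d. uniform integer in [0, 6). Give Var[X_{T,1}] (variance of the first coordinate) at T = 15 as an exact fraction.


5

Outcome values over d=0..5: [1, -1, 0, 0, 0, 0]
Σy = 0, Σy² = 2, M = 6
μ = 0/6 = 0,  σ² = 2/6 − (0)² = 1/3
Independent increments: Var[X_15] = 15·σ² = 15·(1/3) = 5


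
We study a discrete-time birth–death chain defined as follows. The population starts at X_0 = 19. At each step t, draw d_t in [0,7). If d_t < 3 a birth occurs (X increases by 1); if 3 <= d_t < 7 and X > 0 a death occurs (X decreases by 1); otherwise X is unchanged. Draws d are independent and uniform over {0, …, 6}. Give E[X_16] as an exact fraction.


X can drop by at most 1 per step and X_0 = 19 > T = 16, so X_t >= 19 − t >= 3 > 0 for every t <= 16: the floor at 0 (the 'and X > 0' condition) never binds. Hence X_16 = X_0 + Σ_{t<16} Y_t with i.i.d. increments Y_t = y(d_t) ∈ {+1, −1, 0}.
Outcome values over d=0..6: [1, 1, 1, -1, -1, -1, -1]
Σy = -1, Σy² = 7, M = 7
μ = -1/7 = -1/7,  σ² = 7/7 − (-1/7)² = 48/49
E[X_16] = 19 + 16·(-1/7) = 117/7

117/7


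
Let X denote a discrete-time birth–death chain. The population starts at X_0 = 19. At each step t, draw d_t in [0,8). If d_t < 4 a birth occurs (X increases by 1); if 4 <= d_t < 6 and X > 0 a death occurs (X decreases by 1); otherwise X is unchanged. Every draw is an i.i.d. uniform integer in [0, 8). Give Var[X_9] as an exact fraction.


99/16

X can drop by at most 1 per step and X_0 = 19 > T = 9, so X_t >= 19 − t >= 10 > 0 for every t <= 9: the floor at 0 (the 'and X > 0' condition) never binds. Hence X_9 = X_0 + Σ_{t<9} Y_t with i.i.d. increments Y_t = y(d_t) ∈ {+1, −1, 0}.
Outcome values over d=0..7: [1, 1, 1, 1, -1, -1, 0, 0]
Σy = 2, Σy² = 6, M = 8
μ = 2/8 = 1/4,  σ² = 6/8 − (1/4)² = 11/16
Independent increments: Var[X_9] = 9·σ² = 9·(11/16) = 99/16


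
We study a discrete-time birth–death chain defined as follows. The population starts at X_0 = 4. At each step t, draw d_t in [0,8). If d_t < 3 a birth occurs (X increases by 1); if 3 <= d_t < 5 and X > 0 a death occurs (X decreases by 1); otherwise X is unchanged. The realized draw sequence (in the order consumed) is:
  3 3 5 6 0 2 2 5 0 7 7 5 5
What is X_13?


t=0: X=4, d=3 → death, X_1=3
t=1: X=3, d=3 → death, X_2=2
t=2: X=2, d=5 → hold, X_3=2
t=3: X=2, d=6 → hold, X_4=2
t=4: X=2, d=0 → birth, X_5=3
t=5: X=3, d=2 → birth, X_6=4
t=6: X=4, d=2 → birth, X_7=5
t=7: X=5, d=5 → hold, X_8=5
t=8: X=5, d=0 → birth, X_9=6
t=9: X=6, d=7 → hold, X_10=6
t=10: X=6, d=7 → hold, X_11=6
t=11: X=6, d=5 → hold, X_12=6
t=12: X=6, d=5 → hold, X_13=6

6


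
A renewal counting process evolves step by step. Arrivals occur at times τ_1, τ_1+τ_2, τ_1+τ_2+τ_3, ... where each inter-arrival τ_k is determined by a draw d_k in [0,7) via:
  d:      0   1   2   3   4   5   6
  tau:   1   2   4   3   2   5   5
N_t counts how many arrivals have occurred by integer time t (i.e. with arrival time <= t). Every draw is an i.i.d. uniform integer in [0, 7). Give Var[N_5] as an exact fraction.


109144580/282475249

Inter-arrival values over d=0..6: [1, 2, 4, 3, 2, 5, 5]
Each d has probability 1/7, so the pmf of τ is: f(1) = 1/7, f(2) = 2/7, f(3) = 1/7, f(4) = 1/7, f(5) = 2/7
Let p_n(j) = P(N_n = j), with p_0 = [1]. Condition on τ_1: p_n(0) = P(τ > n), and for j >= 1, p_n(j) = Σ_{k<=n} f(k)·p_{n−k}(j−1)
p_1 = [6/7, 1/7]  (j = 0..1)
p_2 = [4/7, 20/49, 1/49]  (j = 0..2)
p_3 = [3/7, 23/49, 34/343, 1/343]  (j = 0..3)
p_4 = [2/7, 24/49, 10/49, 48/2401, 1/2401]  (j = 0..4)
p_5 = [0, 32/49, 97/343, 145/2401, 62/16807, 1/16807]  (j = 0..5)
E[N_5] = Σ j·p_5(j) = 23780/16807;  E[N_5²] = Σ j²·p_5(j) = 40140/16807
Var[N_5] = 40140/16807 − (23780/16807)² = 109144580/282475249


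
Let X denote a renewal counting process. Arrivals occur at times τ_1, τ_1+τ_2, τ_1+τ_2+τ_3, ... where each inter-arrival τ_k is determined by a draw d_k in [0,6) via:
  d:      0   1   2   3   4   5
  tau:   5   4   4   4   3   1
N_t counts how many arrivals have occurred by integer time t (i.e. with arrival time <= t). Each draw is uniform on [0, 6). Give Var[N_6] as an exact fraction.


819002903/2176782336

Inter-arrival values over d=0..5: [5, 4, 4, 4, 3, 1]
Each d has probability 1/6, so the pmf of τ is: f(1) = 1/6, f(3) = 1/6, f(4) = 1/2, f(5) = 1/6
Let p_n(j) = P(N_n = j), with p_0 = [1]. Condition on τ_1: p_n(0) = P(τ > n), and for j >= 1, p_n(j) = Σ_{k<=n} f(k)·p_{n−k}(j−1)
p_1 = [5/6, 1/6]  (j = 0..1)
p_2 = [5/6, 5/36, 1/36]  (j = 0..2)
p_3 = [2/3, 11/36, 5/216, 1/216]  (j = 0..3)
p_4 = [1/6, 3/4, 17/216, 5/1296, 1/1296]  (j = 0..4)
p_5 = [0, 3/4, 25/108, 23/1296, 5/7776, 1/7776]  (j = 0..5)
p_6 = [0, 2/3, 59/216, 73/1296, 29/7776, 5/46656, 1/46656]  (j = 0..6)
E[N_6] = Σ j·p_6(j) = 65203/46656;  E[N_6²] = Σ j²·p_6(j) = 108677/46656
Var[N_6] = 108677/46656 − (65203/46656)² = 819002903/2176782336


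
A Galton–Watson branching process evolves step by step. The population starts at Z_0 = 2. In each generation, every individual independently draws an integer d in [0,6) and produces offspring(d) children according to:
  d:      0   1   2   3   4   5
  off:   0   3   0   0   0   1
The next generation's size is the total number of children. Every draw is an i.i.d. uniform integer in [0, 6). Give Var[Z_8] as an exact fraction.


17754880/43046721

Outcome values over d=0..5: [0, 3, 0, 0, 0, 1]
Σy = 4, Σy² = 10, M = 6
μ = 4/6 = 2/3,  σ² = 10/6 − (2/3)² = 11/9
V_0 = 0, E_0 = 2
V_1 = 11/9·E_0 + (2/3)²·V_0 = 22/9;  E_1 = 4/3
V_2 = 11/9·E_1 + (2/3)²·V_1 = 220/81;  E_2 = 8/9
V_3 = 11/9·E_2 + (2/3)²·V_2 = 1672/729;  E_3 = 16/27
V_4 = 11/9·E_3 + (2/3)²·V_3 = 11440/6561;  E_4 = 32/81
V_5 = 11/9·E_4 + (2/3)²·V_4 = 74272/59049;  E_5 = 64/243
V_6 = 11/9·E_5 + (2/3)²·V_5 = 468160/531441;  E_6 = 128/729
V_7 = 11/9·E_6 + (2/3)²·V_6 = 2899072/4782969;  E_7 = 256/2187
V_8 = 11/9·E_7 + (2/3)²·V_7 = 17754880/43046721;  E_8 = 512/6561


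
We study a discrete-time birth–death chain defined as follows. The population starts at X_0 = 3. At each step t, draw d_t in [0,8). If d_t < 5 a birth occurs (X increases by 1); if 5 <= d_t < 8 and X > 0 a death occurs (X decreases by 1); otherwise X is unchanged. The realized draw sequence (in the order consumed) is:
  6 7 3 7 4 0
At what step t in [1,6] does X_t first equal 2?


t=0: X=3, d=6 → death, X_1=2
t=1: X=2, d=7 → death, X_2=1
t=2: X=1, d=3 → birth, X_3=2
t=3: X=2, d=7 → death, X_4=1
t=4: X=1, d=4 → birth, X_5=2
t=5: X=2, d=0 → birth, X_6=3

1


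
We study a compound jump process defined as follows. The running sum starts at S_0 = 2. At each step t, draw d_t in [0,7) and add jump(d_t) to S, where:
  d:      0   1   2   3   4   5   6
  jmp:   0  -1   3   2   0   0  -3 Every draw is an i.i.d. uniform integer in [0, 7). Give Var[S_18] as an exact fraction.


Outcome values over d=0..6: [0, -1, 3, 2, 0, 0, -3]
Σy = 1, Σy² = 23, M = 7
μ = 1/7 = 1/7,  σ² = 23/7 − (1/7)² = 160/49
Independent increments: Var[S_18] = 18·σ² = 18·(160/49) = 2880/49

2880/49


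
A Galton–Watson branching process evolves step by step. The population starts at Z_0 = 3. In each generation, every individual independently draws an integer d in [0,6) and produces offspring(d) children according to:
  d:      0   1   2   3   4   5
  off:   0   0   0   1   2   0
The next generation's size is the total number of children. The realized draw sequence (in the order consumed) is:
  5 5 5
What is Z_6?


gen 0: Z_0=3, draws=[5, 5, 5], offspring=[0, 0, 0], Z_1=0
gen 1: Z_1=0, draws=[], offspring=[], Z_2=0
gen 2: Z_2=0, draws=[], offspring=[], Z_3=0
gen 3: Z_3=0, draws=[], offspring=[], Z_4=0
gen 4: Z_4=0, draws=[], offspring=[], Z_5=0
gen 5: Z_5=0, draws=[], offspring=[], Z_6=0

0


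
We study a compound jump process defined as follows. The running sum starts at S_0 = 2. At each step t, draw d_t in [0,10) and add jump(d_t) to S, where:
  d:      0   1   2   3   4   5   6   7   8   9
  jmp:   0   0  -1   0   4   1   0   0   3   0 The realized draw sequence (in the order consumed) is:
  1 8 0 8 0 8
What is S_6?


t=0: S=2, d=1, jump=0, S_1=2
t=1: S=2, d=8, jump=3, S_2=5
t=2: S=5, d=0, jump=0, S_3=5
t=3: S=5, d=8, jump=3, S_4=8
t=4: S=8, d=0, jump=0, S_5=8
t=5: S=8, d=8, jump=3, S_6=11

11


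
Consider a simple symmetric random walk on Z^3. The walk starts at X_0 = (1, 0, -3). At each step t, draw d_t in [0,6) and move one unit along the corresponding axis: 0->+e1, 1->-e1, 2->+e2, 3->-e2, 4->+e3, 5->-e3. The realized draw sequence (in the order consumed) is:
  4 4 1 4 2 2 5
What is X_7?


(0, 2, -1)

t=0: X=(1, 0, -3), d=4 → +e3, X_1=(1, 0, -2)
t=1: X=(1, 0, -2), d=4 → +e3, X_2=(1, 0, -1)
t=2: X=(1, 0, -1), d=1 → -e1, X_3=(0, 0, -1)
t=3: X=(0, 0, -1), d=4 → +e3, X_4=(0, 0, 0)
t=4: X=(0, 0, 0), d=2 → +e2, X_5=(0, 1, 0)
t=5: X=(0, 1, 0), d=2 → +e2, X_6=(0, 2, 0)
t=6: X=(0, 2, 0), d=5 → -e3, X_7=(0, 2, -1)


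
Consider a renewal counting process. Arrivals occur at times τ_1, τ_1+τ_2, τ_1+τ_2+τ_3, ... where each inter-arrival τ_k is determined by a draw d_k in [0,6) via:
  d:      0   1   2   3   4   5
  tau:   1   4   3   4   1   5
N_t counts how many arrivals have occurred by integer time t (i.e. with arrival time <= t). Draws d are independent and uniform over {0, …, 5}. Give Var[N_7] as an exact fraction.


Inter-arrival values over d=0..5: [1, 4, 3, 4, 1, 5]
Each d has probability 1/6, so the pmf of τ is: f(1) = 1/3, f(3) = 1/6, f(4) = 1/3, f(5) = 1/6
Let p_n(j) = P(N_n = j), with p_0 = [1]. Condition on τ_1: p_n(0) = P(τ > n), and for j >= 1, p_n(j) = Σ_{k<=n} f(k)·p_{n−k}(j−1)
p_1 = [2/3, 1/3]  (j = 0..1)
p_2 = [2/3, 2/9, 1/9]  (j = 0..2)
p_3 = [1/2, 7/18, 2/27, 1/27]  (j = 0..3)
p_4 = [1/6, 11/18, 5/27, 2/81, 1/81]  (j = 0..4)
p_5 = [0, 5/9, 19/54, 13/162, 2/243, 1/243]  (j = 0..5)
p_6 = [0, 5/12, 41/108, 1/6, 8/243, 2/729, 1/729]  (j = 0..6)
p_7 = [0, 11/36, 11/27, 65/324, 35/486, 19/1458, 2/2187, 1/2187]  (j = 0..7)
E[N_7] = Σ j·p_7(j) = 4558/2187;  E[N_7²] = Σ j²·p_7(j) = 23069/4374
Var[N_7] = 23069/4374 − (4558/2187)² = 8901175/9565938

8901175/9565938


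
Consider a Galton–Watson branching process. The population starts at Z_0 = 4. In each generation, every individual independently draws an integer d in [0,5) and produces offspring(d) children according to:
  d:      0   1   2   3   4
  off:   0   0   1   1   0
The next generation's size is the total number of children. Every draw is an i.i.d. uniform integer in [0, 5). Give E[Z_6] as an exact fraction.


256/15625

Outcome values over d=0..4: [0, 0, 1, 1, 0]
Σy = 2, Σy² = 2, M = 5
μ = 2/5 = 2/5,  σ² = 2/5 − (2/5)² = 6/25
E[Z_0] = 4
E[Z_1] = 2/5·E[Z_0] = 8/5
E[Z_2] = 2/5·E[Z_1] = 16/25
E[Z_3] = 2/5·E[Z_2] = 32/125
E[Z_4] = 2/5·E[Z_3] = 64/625
E[Z_5] = 2/5·E[Z_4] = 128/3125
E[Z_6] = 2/5·E[Z_5] = 256/15625


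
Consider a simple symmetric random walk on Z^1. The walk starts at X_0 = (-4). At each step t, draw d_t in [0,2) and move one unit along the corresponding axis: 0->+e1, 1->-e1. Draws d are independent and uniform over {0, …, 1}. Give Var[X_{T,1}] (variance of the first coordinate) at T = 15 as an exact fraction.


15

Outcome values over d=0..1: [1, -1]
Σy = 0, Σy² = 2, M = 2
μ = 0/2 = 0,  σ² = 2/2 − (0)² = 1
Independent increments: Var[X_15] = 15·σ² = 15·(1) = 15


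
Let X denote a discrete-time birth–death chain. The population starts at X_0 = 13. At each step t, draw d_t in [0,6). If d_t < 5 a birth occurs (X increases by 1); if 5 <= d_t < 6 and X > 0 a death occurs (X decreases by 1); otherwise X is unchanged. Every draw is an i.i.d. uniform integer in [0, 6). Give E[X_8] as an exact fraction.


X can drop by at most 1 per step and X_0 = 13 > T = 8, so X_t >= 13 − t >= 5 > 0 for every t <= 8: the floor at 0 (the 'and X > 0' condition) never binds. Hence X_8 = X_0 + Σ_{t<8} Y_t with i.i.d. increments Y_t = y(d_t) ∈ {+1, −1, 0}.
Outcome values over d=0..5: [1, 1, 1, 1, 1, -1]
Σy = 4, Σy² = 6, M = 6
μ = 4/6 = 2/3,  σ² = 6/6 − (2/3)² = 5/9
E[X_8] = 13 + 8·(2/3) = 55/3

55/3


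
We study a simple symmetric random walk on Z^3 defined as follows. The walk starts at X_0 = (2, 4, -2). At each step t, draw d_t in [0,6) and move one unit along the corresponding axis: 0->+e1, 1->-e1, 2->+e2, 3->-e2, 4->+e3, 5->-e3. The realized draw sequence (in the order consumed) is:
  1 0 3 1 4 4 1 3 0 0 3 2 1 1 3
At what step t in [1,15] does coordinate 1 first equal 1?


t=0: X=(2, 4, -2), d=1 → -e1, X_1=(1, 4, -2)
t=1: X=(1, 4, -2), d=0 → +e1, X_2=(2, 4, -2)
t=2: X=(2, 4, -2), d=3 → -e2, X_3=(2, 3, -2)
t=3: X=(2, 3, -2), d=1 → -e1, X_4=(1, 3, -2)
t=4: X=(1, 3, -2), d=4 → +e3, X_5=(1, 3, -1)
t=5: X=(1, 3, -1), d=4 → +e3, X_6=(1, 3, 0)
t=6: X=(1, 3, 0), d=1 → -e1, X_7=(0, 3, 0)
t=7: X=(0, 3, 0), d=3 → -e2, X_8=(0, 2, 0)
t=8: X=(0, 2, 0), d=0 → +e1, X_9=(1, 2, 0)
t=9: X=(1, 2, 0), d=0 → +e1, X_10=(2, 2, 0)
t=10: X=(2, 2, 0), d=3 → -e2, X_11=(2, 1, 0)
t=11: X=(2, 1, 0), d=2 → +e2, X_12=(2, 2, 0)
t=12: X=(2, 2, 0), d=1 → -e1, X_13=(1, 2, 0)
t=13: X=(1, 2, 0), d=1 → -e1, X_14=(0, 2, 0)
t=14: X=(0, 2, 0), d=3 → -e2, X_15=(0, 1, 0)

1


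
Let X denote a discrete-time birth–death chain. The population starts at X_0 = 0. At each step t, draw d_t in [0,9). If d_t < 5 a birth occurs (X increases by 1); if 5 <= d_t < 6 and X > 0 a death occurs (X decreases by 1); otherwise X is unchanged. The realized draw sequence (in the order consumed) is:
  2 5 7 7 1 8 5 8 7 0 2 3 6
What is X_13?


3

t=0: X=0, d=2 → birth, X_1=1
t=1: X=1, d=5 → death, X_2=0
t=2: X=0, d=7 → hold, X_3=0
t=3: X=0, d=7 → hold, X_4=0
t=4: X=0, d=1 → birth, X_5=1
t=5: X=1, d=8 → hold, X_6=1
t=6: X=1, d=5 → death, X_7=0
t=7: X=0, d=8 → hold, X_8=0
t=8: X=0, d=7 → hold, X_9=0
t=9: X=0, d=0 → birth, X_10=1
t=10: X=1, d=2 → birth, X_11=2
t=11: X=2, d=3 → birth, X_12=3
t=12: X=3, d=6 → hold, X_13=3


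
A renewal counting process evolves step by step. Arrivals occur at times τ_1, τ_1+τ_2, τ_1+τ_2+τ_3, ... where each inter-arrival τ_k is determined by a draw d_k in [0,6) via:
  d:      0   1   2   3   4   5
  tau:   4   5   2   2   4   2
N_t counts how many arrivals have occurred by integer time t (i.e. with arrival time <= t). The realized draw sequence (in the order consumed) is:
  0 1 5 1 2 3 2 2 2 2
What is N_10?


draw d_1=0: τ_1=4, arrival time A_1=4
draw d_2=1: τ_2=5, arrival time A_2=9
draw d_3=5: τ_3=2, arrival time A_3=11
draw d_4=1: τ_4=5, arrival time A_4=16
draw d_5=2: τ_5=2, arrival time A_5=18
draw d_6=3: τ_6=2, arrival time A_6=20
draw d_7=2: τ_7=2, arrival time A_7=22
draw d_8=2: τ_8=2, arrival time A_8=24
draw d_9=2: τ_9=2, arrival time A_9=26
draw d_10=2: τ_10=2, arrival time A_10=28
N_t over t=0..10: 0:0 1:0 2:0 3:0 4:1 5:1 6:1 7:1 8:1 9:2 10:2

2


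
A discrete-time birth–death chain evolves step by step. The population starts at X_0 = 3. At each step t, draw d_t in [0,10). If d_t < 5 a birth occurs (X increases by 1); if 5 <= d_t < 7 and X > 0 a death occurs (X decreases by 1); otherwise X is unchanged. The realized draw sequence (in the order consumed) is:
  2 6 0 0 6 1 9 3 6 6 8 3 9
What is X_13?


t=0: X=3, d=2 → birth, X_1=4
t=1: X=4, d=6 → death, X_2=3
t=2: X=3, d=0 → birth, X_3=4
t=3: X=4, d=0 → birth, X_4=5
t=4: X=5, d=6 → death, X_5=4
t=5: X=4, d=1 → birth, X_6=5
t=6: X=5, d=9 → hold, X_7=5
t=7: X=5, d=3 → birth, X_8=6
t=8: X=6, d=6 → death, X_9=5
t=9: X=5, d=6 → death, X_10=4
t=10: X=4, d=8 → hold, X_11=4
t=11: X=4, d=3 → birth, X_12=5
t=12: X=5, d=9 → hold, X_13=5

5


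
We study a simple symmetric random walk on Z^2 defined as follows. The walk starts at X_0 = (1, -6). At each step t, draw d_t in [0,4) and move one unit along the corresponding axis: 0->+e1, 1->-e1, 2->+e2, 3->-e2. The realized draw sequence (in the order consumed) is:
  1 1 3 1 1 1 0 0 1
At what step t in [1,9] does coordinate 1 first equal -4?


6

t=0: X=(1, -6), d=1 → -e1, X_1=(0, -6)
t=1: X=(0, -6), d=1 → -e1, X_2=(-1, -6)
t=2: X=(-1, -6), d=3 → -e2, X_3=(-1, -7)
t=3: X=(-1, -7), d=1 → -e1, X_4=(-2, -7)
t=4: X=(-2, -7), d=1 → -e1, X_5=(-3, -7)
t=5: X=(-3, -7), d=1 → -e1, X_6=(-4, -7)
t=6: X=(-4, -7), d=0 → +e1, X_7=(-3, -7)
t=7: X=(-3, -7), d=0 → +e1, X_8=(-2, -7)
t=8: X=(-2, -7), d=1 → -e1, X_9=(-3, -7)


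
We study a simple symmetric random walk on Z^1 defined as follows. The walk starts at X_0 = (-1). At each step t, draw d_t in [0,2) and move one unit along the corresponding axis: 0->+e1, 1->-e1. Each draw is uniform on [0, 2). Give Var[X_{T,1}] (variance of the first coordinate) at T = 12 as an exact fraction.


12

Outcome values over d=0..1: [1, -1]
Σy = 0, Σy² = 2, M = 2
μ = 0/2 = 0,  σ² = 2/2 − (0)² = 1
Independent increments: Var[X_12] = 12·σ² = 12·(1) = 12


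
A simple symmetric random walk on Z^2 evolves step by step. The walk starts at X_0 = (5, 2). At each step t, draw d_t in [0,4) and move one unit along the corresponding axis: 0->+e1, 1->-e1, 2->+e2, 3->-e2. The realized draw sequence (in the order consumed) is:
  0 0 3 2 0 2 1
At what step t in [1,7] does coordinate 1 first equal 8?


t=0: X=(5, 2), d=0 → +e1, X_1=(6, 2)
t=1: X=(6, 2), d=0 → +e1, X_2=(7, 2)
t=2: X=(7, 2), d=3 → -e2, X_3=(7, 1)
t=3: X=(7, 1), d=2 → +e2, X_4=(7, 2)
t=4: X=(7, 2), d=0 → +e1, X_5=(8, 2)
t=5: X=(8, 2), d=2 → +e2, X_6=(8, 3)
t=6: X=(8, 3), d=1 → -e1, X_7=(7, 3)

5


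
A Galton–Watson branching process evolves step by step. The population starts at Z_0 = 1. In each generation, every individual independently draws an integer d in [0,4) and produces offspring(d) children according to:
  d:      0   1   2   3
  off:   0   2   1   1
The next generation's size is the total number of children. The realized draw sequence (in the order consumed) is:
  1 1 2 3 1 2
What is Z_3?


4

gen 0: Z_0=1, draws=[1], offspring=[2], Z_1=2
gen 1: Z_1=2, draws=[1, 2], offspring=[2, 1], Z_2=3
gen 2: Z_2=3, draws=[3, 1, 2], offspring=[1, 2, 1], Z_3=4


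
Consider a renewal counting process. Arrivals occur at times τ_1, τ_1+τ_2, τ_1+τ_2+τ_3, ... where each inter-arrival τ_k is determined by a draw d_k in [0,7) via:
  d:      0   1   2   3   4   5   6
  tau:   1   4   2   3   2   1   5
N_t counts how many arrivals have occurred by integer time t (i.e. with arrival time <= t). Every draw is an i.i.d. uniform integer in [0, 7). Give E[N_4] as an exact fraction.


Inter-arrival values over d=0..6: [1, 4, 2, 3, 2, 1, 5]
Each d has probability 1/7, so the pmf of τ is: f(1) = 2/7, f(2) = 2/7, f(3) = 1/7, f(4) = 1/7, f(5) = 1/7
Renewal equation for m(n) = E[N_n]: condition on τ_1 = k (if k <= n, one arrival plus a fresh copy on the remaining n−k steps): m(n) = F(n) + Σ_{k<=n} f(k)·m(n−k), where F(n) = P(τ <= n) and m(0) = 0
m(1) = F(1) = 2/7
m(2) = F(2) + f(1)·m(1) = 4/7 + 2/7·2/7 = 32/49
m(3) = F(3) + f(1)·m(2) + f(2)·m(1) = 5/7 + 2/7·32/49 + 2/7·2/7 = 337/343
m(4) = F(4) + f(1)·m(3) + f(2)·m(2) + f(3)·m(1) = 6/7 + 2/7·337/343 + 2/7·32/49 + 1/7·2/7 = 3278/2401
E[N_4] = m(4) = 3278/2401

3278/2401


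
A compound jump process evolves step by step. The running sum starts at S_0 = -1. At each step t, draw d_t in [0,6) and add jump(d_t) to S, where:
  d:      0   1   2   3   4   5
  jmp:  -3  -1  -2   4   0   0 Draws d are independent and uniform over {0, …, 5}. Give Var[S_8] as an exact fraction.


Outcome values over d=0..5: [-3, -1, -2, 4, 0, 0]
Σy = -2, Σy² = 30, M = 6
μ = -2/6 = -1/3,  σ² = 30/6 − (-1/3)² = 44/9
Independent increments: Var[S_8] = 8·σ² = 8·(44/9) = 352/9

352/9


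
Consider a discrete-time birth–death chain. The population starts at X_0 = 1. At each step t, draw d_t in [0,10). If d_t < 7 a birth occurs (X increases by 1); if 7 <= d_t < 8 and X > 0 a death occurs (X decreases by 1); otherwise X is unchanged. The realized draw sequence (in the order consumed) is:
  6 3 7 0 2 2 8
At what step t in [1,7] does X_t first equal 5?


6

t=0: X=1, d=6 → birth, X_1=2
t=1: X=2, d=3 → birth, X_2=3
t=2: X=3, d=7 → death, X_3=2
t=3: X=2, d=0 → birth, X_4=3
t=4: X=3, d=2 → birth, X_5=4
t=5: X=4, d=2 → birth, X_6=5
t=6: X=5, d=8 → hold, X_7=5


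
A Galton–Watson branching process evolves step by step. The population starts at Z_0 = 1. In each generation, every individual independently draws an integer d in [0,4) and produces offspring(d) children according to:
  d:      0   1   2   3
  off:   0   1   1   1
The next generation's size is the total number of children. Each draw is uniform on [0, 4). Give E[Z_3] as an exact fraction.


27/64

Outcome values over d=0..3: [0, 1, 1, 1]
Σy = 3, Σy² = 3, M = 4
μ = 3/4 = 3/4,  σ² = 3/4 − (3/4)² = 3/16
E[Z_0] = 1
E[Z_1] = 3/4·E[Z_0] = 3/4
E[Z_2] = 3/4·E[Z_1] = 9/16
E[Z_3] = 3/4·E[Z_2] = 27/64


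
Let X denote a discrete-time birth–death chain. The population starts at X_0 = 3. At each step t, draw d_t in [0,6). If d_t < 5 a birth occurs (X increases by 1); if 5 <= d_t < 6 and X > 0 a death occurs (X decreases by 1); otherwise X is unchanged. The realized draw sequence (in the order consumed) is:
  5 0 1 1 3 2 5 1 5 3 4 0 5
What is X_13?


8

t=0: X=3, d=5 → death, X_1=2
t=1: X=2, d=0 → birth, X_2=3
t=2: X=3, d=1 → birth, X_3=4
t=3: X=4, d=1 → birth, X_4=5
t=4: X=5, d=3 → birth, X_5=6
t=5: X=6, d=2 → birth, X_6=7
t=6: X=7, d=5 → death, X_7=6
t=7: X=6, d=1 → birth, X_8=7
t=8: X=7, d=5 → death, X_9=6
t=9: X=6, d=3 → birth, X_10=7
t=10: X=7, d=4 → birth, X_11=8
t=11: X=8, d=0 → birth, X_12=9
t=12: X=9, d=5 → death, X_13=8


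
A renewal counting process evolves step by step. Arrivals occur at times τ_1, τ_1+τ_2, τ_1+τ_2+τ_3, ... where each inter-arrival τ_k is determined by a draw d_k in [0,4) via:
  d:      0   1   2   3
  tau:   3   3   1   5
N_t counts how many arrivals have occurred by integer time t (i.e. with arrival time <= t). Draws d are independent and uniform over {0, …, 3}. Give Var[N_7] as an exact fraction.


217886087/268435456

Inter-arrival values over d=0..3: [3, 3, 1, 5]
Each d has probability 1/4, so the pmf of τ is: f(1) = 1/4, f(3) = 1/2, f(5) = 1/4
Let p_n(j) = P(N_n = j), with p_0 = [1]. Condition on τ_1: p_n(0) = P(τ > n), and for j >= 1, p_n(j) = Σ_{k<=n} f(k)·p_{n−k}(j−1)
p_1 = [3/4, 1/4]  (j = 0..1)
p_2 = [3/4, 3/16, 1/16]  (j = 0..2)
p_3 = [1/4, 11/16, 3/64, 1/64]  (j = 0..3)
p_4 = [1/4, 7/16, 19/64, 3/256, 1/256]  (j = 0..4)
p_5 = [0, 11/16, 13/64, 27/256, 3/1024, 1/1024]  (j = 0..5)
p_6 = [0, 5/16, 37/64, 19/256, 35/1024, 3/4096, 1/4096]  (j = 0..6)
p_7 = [0, 5/16, 11/32, 79/256, 25/1024, 43/4096, 3/16384, 1/16384]  (j = 0..7)
E[N_7] = Σ j·p_7(j) = 34037/16384;  E[N_7²] = Σ j²·p_7(j) = 84009/16384
Var[N_7] = 84009/16384 − (34037/16384)² = 217886087/268435456


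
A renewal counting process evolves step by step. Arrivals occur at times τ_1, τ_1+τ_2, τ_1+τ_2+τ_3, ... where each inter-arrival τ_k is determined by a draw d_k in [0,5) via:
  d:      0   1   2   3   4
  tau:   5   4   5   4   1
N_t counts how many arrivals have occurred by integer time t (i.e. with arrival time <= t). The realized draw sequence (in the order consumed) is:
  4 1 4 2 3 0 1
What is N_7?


3

draw d_1=4: τ_1=1, arrival time A_1=1
draw d_2=1: τ_2=4, arrival time A_2=5
draw d_3=4: τ_3=1, arrival time A_3=6
draw d_4=2: τ_4=5, arrival time A_4=11
draw d_5=3: τ_5=4, arrival time A_5=15
draw d_6=0: τ_6=5, arrival time A_6=20
draw d_7=1: τ_7=4, arrival time A_7=24
N_t over t=0..7: 0:0 1:1 2:1 3:1 4:1 5:2 6:3 7:3


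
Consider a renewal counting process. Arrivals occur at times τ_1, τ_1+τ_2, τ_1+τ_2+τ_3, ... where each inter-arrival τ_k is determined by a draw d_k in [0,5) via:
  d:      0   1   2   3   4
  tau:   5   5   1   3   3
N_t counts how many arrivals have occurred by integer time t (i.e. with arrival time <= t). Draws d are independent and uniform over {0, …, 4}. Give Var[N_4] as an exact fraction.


232714/390625

Inter-arrival values over d=0..4: [5, 5, 1, 3, 3]
Each d has probability 1/5, so the pmf of τ is: f(1) = 1/5, f(3) = 2/5, f(5) = 2/5
Let p_n(j) = P(N_n = j), with p_0 = [1]. Condition on τ_1: p_n(0) = P(τ > n), and for j >= 1, p_n(j) = Σ_{k<=n} f(k)·p_{n−k}(j−1)
p_1 = [4/5, 1/5]  (j = 0..1)
p_2 = [4/5, 4/25, 1/25]  (j = 0..2)
p_3 = [2/5, 14/25, 4/125, 1/125]  (j = 0..3)
p_4 = [2/5, 2/5, 24/125, 4/625, 1/625]  (j = 0..4)
E[N_4] = Σ j·p_4(j) = 506/625;  E[N_4²] = Σ j²·p_4(j) = 782/625
Var[N_4] = 782/625 − (506/625)² = 232714/390625


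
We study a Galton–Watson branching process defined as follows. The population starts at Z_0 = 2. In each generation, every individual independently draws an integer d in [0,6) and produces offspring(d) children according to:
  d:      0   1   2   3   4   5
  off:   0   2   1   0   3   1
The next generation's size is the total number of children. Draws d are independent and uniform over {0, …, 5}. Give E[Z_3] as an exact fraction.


343/108

Outcome values over d=0..5: [0, 2, 1, 0, 3, 1]
Σy = 7, Σy² = 15, M = 6
μ = 7/6 = 7/6,  σ² = 15/6 − (7/6)² = 41/36
E[Z_0] = 2
E[Z_1] = 7/6·E[Z_0] = 7/3
E[Z_2] = 7/6·E[Z_1] = 49/18
E[Z_3] = 7/6·E[Z_2] = 343/108


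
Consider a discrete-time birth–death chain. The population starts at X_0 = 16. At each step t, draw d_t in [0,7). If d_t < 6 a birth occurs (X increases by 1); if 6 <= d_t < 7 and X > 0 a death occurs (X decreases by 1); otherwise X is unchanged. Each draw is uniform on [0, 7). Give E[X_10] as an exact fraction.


X can drop by at most 1 per step and X_0 = 16 > T = 10, so X_t >= 16 − t >= 6 > 0 for every t <= 10: the floor at 0 (the 'and X > 0' condition) never binds. Hence X_10 = X_0 + Σ_{t<10} Y_t with i.i.d. increments Y_t = y(d_t) ∈ {+1, −1, 0}.
Outcome values over d=0..6: [1, 1, 1, 1, 1, 1, -1]
Σy = 5, Σy² = 7, M = 7
μ = 5/7 = 5/7,  σ² = 7/7 − (5/7)² = 24/49
E[X_10] = 16 + 10·(5/7) = 162/7

162/7


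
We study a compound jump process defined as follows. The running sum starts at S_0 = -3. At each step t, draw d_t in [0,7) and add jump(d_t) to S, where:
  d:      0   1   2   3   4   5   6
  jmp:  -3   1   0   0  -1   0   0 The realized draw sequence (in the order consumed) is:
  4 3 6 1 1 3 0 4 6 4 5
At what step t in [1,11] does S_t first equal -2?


5

t=0: S=-3, d=4, jump=-1, S_1=-4
t=1: S=-4, d=3, jump=0, S_2=-4
t=2: S=-4, d=6, jump=0, S_3=-4
t=3: S=-4, d=1, jump=1, S_4=-3
t=4: S=-3, d=1, jump=1, S_5=-2
t=5: S=-2, d=3, jump=0, S_6=-2
t=6: S=-2, d=0, jump=-3, S_7=-5
t=7: S=-5, d=4, jump=-1, S_8=-6
t=8: S=-6, d=6, jump=0, S_9=-6
t=9: S=-6, d=4, jump=-1, S_10=-7
t=10: S=-7, d=5, jump=0, S_11=-7


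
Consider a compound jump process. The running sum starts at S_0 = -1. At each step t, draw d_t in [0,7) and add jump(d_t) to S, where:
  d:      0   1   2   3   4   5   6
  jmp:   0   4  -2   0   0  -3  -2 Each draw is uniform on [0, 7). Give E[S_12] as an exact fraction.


Outcome values over d=0..6: [0, 4, -2, 0, 0, -3, -2]
Σy = -3, Σy² = 33, M = 7
μ = -3/7 = -3/7,  σ² = 33/7 − (-3/7)² = 222/49
E[S_12] = -1 + 12·(-3/7) = -43/7

-43/7


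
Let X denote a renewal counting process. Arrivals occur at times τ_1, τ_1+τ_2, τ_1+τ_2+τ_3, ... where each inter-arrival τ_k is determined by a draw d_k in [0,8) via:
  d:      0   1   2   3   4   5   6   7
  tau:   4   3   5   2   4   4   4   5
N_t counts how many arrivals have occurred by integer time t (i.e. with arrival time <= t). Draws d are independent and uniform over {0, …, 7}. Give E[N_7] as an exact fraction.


Inter-arrival values over d=0..7: [4, 3, 5, 2, 4, 4, 4, 5]
Each d has probability 1/8, so the pmf of τ is: f(2) = 1/8, f(3) = 1/8, f(4) = 1/2, f(5) = 1/4
Renewal equation for m(n) = E[N_n]: condition on τ_1 = k (if k <= n, one arrival plus a fresh copy on the remaining n−k steps): m(n) = F(n) + Σ_{k<=n} f(k)·m(n−k), where F(n) = P(τ <= n) and m(0) = 0
m(1) = F(1) = 0
m(2) = F(2) = 1/8
m(3) = F(3) = 1/4
m(4) = F(4) + f(2)·m(2) = 3/4 + 1/8·1/8 = 49/64
m(5) = F(5) + f(2)·m(3) + f(3)·m(2) = 1 + 1/8·1/4 + 1/8·1/8 = 67/64
m(6) = F(6) + f(2)·m(4) + f(3)·m(3) + f(4)·m(2) = 1 + 1/8·49/64 + 1/8·1/4 + 1/2·1/8 = 609/512
m(7) = F(7) + f(2)·m(5) + f(3)·m(4) + f(4)·m(3) + f(5)·m(2) = 1 + 1/8·67/64 + 1/8·49/64 + 1/2·1/4 + 1/4·1/8 = 177/128
E[N_7] = m(7) = 177/128

177/128


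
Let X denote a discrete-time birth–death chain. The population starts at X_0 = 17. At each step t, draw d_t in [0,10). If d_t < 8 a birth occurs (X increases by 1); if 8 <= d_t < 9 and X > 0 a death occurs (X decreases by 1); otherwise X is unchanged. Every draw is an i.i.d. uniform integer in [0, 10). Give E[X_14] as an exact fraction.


X can drop by at most 1 per step and X_0 = 17 > T = 14, so X_t >= 17 − t >= 3 > 0 for every t <= 14: the floor at 0 (the 'and X > 0' condition) never binds. Hence X_14 = X_0 + Σ_{t<14} Y_t with i.i.d. increments Y_t = y(d_t) ∈ {+1, −1, 0}.
Outcome values over d=0..9: [1, 1, 1, 1, 1, 1, 1, 1, -1, 0]
Σy = 7, Σy² = 9, M = 10
μ = 7/10 = 7/10,  σ² = 9/10 − (7/10)² = 41/100
E[X_14] = 17 + 14·(7/10) = 134/5

134/5


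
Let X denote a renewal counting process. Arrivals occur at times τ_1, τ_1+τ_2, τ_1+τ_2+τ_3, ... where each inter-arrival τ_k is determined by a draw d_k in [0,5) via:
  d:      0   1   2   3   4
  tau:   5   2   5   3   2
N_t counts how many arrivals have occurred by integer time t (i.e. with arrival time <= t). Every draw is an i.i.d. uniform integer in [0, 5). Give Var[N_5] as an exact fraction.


136/625

Inter-arrival values over d=0..4: [5, 2, 5, 3, 2]
Each d has probability 1/5, so the pmf of τ is: f(2) = 2/5, f(3) = 1/5, f(5) = 2/5
Let p_n(j) = P(N_n = j), with p_0 = [1]. Condition on τ_1: p_n(0) = P(τ > n), and for j >= 1, p_n(j) = Σ_{k<=n} f(k)·p_{n−k}(j−1)
p_1 = [1]  (j = 0)
p_2 = [3/5, 2/5]  (j = 0..1)
p_3 = [2/5, 3/5]  (j = 0..1)
p_4 = [2/5, 11/25, 4/25]  (j = 0..2)
p_5 = [0, 17/25, 8/25]  (j = 0..2)
E[N_5] = Σ j·p_5(j) = 33/25;  E[N_5²] = Σ j²·p_5(j) = 49/25
Var[N_5] = 49/25 − (33/25)² = 136/625


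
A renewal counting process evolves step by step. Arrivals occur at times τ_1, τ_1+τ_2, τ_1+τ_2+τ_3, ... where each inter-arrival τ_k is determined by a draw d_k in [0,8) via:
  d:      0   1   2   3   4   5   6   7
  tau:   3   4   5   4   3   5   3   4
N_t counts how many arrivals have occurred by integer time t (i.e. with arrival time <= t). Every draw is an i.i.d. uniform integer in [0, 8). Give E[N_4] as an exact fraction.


3/4

Inter-arrival values over d=0..7: [3, 4, 5, 4, 3, 5, 3, 4]
Each d has probability 1/8, so the pmf of τ is: f(3) = 3/8, f(4) = 3/8, f(5) = 1/4
Renewal equation for m(n) = E[N_n]: condition on τ_1 = k (if k <= n, one arrival plus a fresh copy on the remaining n−k steps): m(n) = F(n) + Σ_{k<=n} f(k)·m(n−k), where F(n) = P(τ <= n) and m(0) = 0
m(1) = F(1) = 0
m(2) = F(2) = 0
m(3) = F(3) = 3/8
m(4) = F(4) = 3/4
E[N_4] = m(4) = 3/4


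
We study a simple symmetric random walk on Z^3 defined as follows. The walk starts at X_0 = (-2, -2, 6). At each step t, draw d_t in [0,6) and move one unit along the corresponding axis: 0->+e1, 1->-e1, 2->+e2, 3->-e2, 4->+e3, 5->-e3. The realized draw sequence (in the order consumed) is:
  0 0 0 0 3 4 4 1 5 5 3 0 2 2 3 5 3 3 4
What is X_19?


(2, -5, 6)

t=0: X=(-2, -2, 6), d=0 → +e1, X_1=(-1, -2, 6)
t=1: X=(-1, -2, 6), d=0 → +e1, X_2=(0, -2, 6)
t=2: X=(0, -2, 6), d=0 → +e1, X_3=(1, -2, 6)
t=3: X=(1, -2, 6), d=0 → +e1, X_4=(2, -2, 6)
t=4: X=(2, -2, 6), d=3 → -e2, X_5=(2, -3, 6)
t=5: X=(2, -3, 6), d=4 → +e3, X_6=(2, -3, 7)
t=6: X=(2, -3, 7), d=4 → +e3, X_7=(2, -3, 8)
t=7: X=(2, -3, 8), d=1 → -e1, X_8=(1, -3, 8)
t=8: X=(1, -3, 8), d=5 → -e3, X_9=(1, -3, 7)
t=9: X=(1, -3, 7), d=5 → -e3, X_10=(1, -3, 6)
t=10: X=(1, -3, 6), d=3 → -e2, X_11=(1, -4, 6)
t=11: X=(1, -4, 6), d=0 → +e1, X_12=(2, -4, 6)
t=12: X=(2, -4, 6), d=2 → +e2, X_13=(2, -3, 6)
t=13: X=(2, -3, 6), d=2 → +e2, X_14=(2, -2, 6)
t=14: X=(2, -2, 6), d=3 → -e2, X_15=(2, -3, 6)
t=15: X=(2, -3, 6), d=5 → -e3, X_16=(2, -3, 5)
t=16: X=(2, -3, 5), d=3 → -e2, X_17=(2, -4, 5)
t=17: X=(2, -4, 5), d=3 → -e2, X_18=(2, -5, 5)
t=18: X=(2, -5, 5), d=4 → +e3, X_19=(2, -5, 6)


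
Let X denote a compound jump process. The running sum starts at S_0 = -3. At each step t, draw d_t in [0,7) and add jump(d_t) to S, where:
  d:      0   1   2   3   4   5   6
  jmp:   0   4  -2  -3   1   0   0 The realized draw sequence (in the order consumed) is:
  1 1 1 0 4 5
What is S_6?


10

t=0: S=-3, d=1, jump=4, S_1=1
t=1: S=1, d=1, jump=4, S_2=5
t=2: S=5, d=1, jump=4, S_3=9
t=3: S=9, d=0, jump=0, S_4=9
t=4: S=9, d=4, jump=1, S_5=10
t=5: S=10, d=5, jump=0, S_6=10


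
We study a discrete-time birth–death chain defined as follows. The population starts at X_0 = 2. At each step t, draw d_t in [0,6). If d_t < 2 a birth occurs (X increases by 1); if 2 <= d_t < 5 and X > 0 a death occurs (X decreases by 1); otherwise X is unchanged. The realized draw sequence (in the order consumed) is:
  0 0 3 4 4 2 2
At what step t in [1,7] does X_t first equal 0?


t=0: X=2, d=0 → birth, X_1=3
t=1: X=3, d=0 → birth, X_2=4
t=2: X=4, d=3 → death, X_3=3
t=3: X=3, d=4 → death, X_4=2
t=4: X=2, d=4 → death, X_5=1
t=5: X=1, d=2 → death, X_6=0
t=6: X=0, d=2 → hold, X_7=0

6


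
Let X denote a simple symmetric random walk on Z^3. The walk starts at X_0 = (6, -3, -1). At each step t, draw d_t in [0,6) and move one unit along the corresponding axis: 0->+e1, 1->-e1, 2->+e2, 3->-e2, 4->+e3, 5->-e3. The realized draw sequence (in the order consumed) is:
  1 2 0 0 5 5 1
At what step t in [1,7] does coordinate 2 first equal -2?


2

t=0: X=(6, -3, -1), d=1 → -e1, X_1=(5, -3, -1)
t=1: X=(5, -3, -1), d=2 → +e2, X_2=(5, -2, -1)
t=2: X=(5, -2, -1), d=0 → +e1, X_3=(6, -2, -1)
t=3: X=(6, -2, -1), d=0 → +e1, X_4=(7, -2, -1)
t=4: X=(7, -2, -1), d=5 → -e3, X_5=(7, -2, -2)
t=5: X=(7, -2, -2), d=5 → -e3, X_6=(7, -2, -3)
t=6: X=(7, -2, -3), d=1 → -e1, X_7=(6, -2, -3)


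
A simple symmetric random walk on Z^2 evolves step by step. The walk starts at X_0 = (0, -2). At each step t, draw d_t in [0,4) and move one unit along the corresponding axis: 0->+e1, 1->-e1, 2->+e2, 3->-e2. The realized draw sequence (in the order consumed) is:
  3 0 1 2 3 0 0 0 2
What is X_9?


t=0: X=(0, -2), d=3 → -e2, X_1=(0, -3)
t=1: X=(0, -3), d=0 → +e1, X_2=(1, -3)
t=2: X=(1, -3), d=1 → -e1, X_3=(0, -3)
t=3: X=(0, -3), d=2 → +e2, X_4=(0, -2)
t=4: X=(0, -2), d=3 → -e2, X_5=(0, -3)
t=5: X=(0, -3), d=0 → +e1, X_6=(1, -3)
t=6: X=(1, -3), d=0 → +e1, X_7=(2, -3)
t=7: X=(2, -3), d=0 → +e1, X_8=(3, -3)
t=8: X=(3, -3), d=2 → +e2, X_9=(3, -2)

(3, -2)


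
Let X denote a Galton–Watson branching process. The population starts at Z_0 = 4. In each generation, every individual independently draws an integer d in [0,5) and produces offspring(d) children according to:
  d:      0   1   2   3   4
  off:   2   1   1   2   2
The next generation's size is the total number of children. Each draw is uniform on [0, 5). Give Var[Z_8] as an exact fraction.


274921376710656/152587890625

Outcome values over d=0..4: [2, 1, 1, 2, 2]
Σy = 8, Σy² = 14, M = 5
μ = 8/5 = 8/5,  σ² = 14/5 − (8/5)² = 6/25
V_0 = 0, E_0 = 4
V_1 = 6/25·E_0 + (8/5)²·V_0 = 24/25;  E_1 = 32/5
V_2 = 6/25·E_1 + (8/5)²·V_1 = 2496/625;  E_2 = 256/25
V_3 = 6/25·E_2 + (8/5)²·V_2 = 198144/15625;  E_3 = 2048/125
V_4 = 6/25·E_3 + (8/5)²·V_3 = 14217216/390625;  E_4 = 16384/625
V_5 = 6/25·E_4 + (8/5)²·V_4 = 971341824/9765625;  E_5 = 131072/3125
V_6 = 6/25·E_5 + (8/5)²·V_5 = 64623476736/244140625;  E_6 = 1048576/15625
V_7 = 6/25·E_6 + (8/5)²·V_6 = 4234206511104/6103515625;  E_7 = 8388608/78125
V_8 = 6/25·E_7 + (8/5)²·V_7 = 274921376710656/152587890625;  E_8 = 67108864/390625


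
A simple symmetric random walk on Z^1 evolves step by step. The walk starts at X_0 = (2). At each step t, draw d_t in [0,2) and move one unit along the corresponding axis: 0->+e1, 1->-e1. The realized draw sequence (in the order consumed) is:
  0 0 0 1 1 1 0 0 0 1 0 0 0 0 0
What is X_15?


(9)

t=0: X=(2), d=0 → +e1, X_1=(3)
t=1: X=(3), d=0 → +e1, X_2=(4)
t=2: X=(4), d=0 → +e1, X_3=(5)
t=3: X=(5), d=1 → -e1, X_4=(4)
t=4: X=(4), d=1 → -e1, X_5=(3)
t=5: X=(3), d=1 → -e1, X_6=(2)
t=6: X=(2), d=0 → +e1, X_7=(3)
t=7: X=(3), d=0 → +e1, X_8=(4)
t=8: X=(4), d=0 → +e1, X_9=(5)
t=9: X=(5), d=1 → -e1, X_10=(4)
t=10: X=(4), d=0 → +e1, X_11=(5)
t=11: X=(5), d=0 → +e1, X_12=(6)
t=12: X=(6), d=0 → +e1, X_13=(7)
t=13: X=(7), d=0 → +e1, X_14=(8)
t=14: X=(8), d=0 → +e1, X_15=(9)


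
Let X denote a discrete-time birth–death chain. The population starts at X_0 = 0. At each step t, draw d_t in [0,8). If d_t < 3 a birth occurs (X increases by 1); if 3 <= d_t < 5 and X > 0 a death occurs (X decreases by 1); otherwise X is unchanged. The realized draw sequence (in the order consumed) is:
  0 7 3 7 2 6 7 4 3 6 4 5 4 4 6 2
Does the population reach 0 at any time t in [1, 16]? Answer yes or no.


yes

t=0: X=0, d=0 → birth, X_1=1
t=1: X=1, d=7 → hold, X_2=1
t=2: X=1, d=3 → death, X_3=0
t=3: X=0, d=7 → hold, X_4=0
t=4: X=0, d=2 → birth, X_5=1
t=5: X=1, d=6 → hold, X_6=1
t=6: X=1, d=7 → hold, X_7=1
t=7: X=1, d=4 → death, X_8=0
t=8: X=0, d=3 → hold, X_9=0
t=9: X=0, d=6 → hold, X_10=0
t=10: X=0, d=4 → hold, X_11=0
t=11: X=0, d=5 → hold, X_12=0
t=12: X=0, d=4 → hold, X_13=0
t=13: X=0, d=4 → hold, X_14=0
t=14: X=0, d=6 → hold, X_15=0
t=15: X=0, d=2 → birth, X_16=1
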